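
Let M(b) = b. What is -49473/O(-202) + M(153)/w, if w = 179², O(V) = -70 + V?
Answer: 1585206009/8715152 ≈ 181.89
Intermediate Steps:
w = 32041
-49473/O(-202) + M(153)/w = -49473/(-70 - 202) + 153/32041 = -49473/(-272) + 153*(1/32041) = -49473*(-1/272) + 153/32041 = 49473/272 + 153/32041 = 1585206009/8715152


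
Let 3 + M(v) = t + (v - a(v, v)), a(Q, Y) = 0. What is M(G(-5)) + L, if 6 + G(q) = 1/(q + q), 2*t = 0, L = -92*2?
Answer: -1931/10 ≈ -193.10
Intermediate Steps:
L = -184
t = 0 (t = (½)*0 = 0)
G(q) = -6 + 1/(2*q) (G(q) = -6 + 1/(q + q) = -6 + 1/(2*q))
M(v) = -3 + v (M(v) = -3 + (0 + (v - 1*0)) = -3 + (0 + (v + 0)) = -3 + (0 + v) = -3 + v)
M(G(-5)) + L = (-3 + (-6 + (½)/(-5))) - 184 = (-3 + (-6 + (½)*(-⅕))) - 184 = (-3 + (-6 - ⅒)) - 184 = (-3 - 61/10) - 184 = -91/10 - 184 = -1931/10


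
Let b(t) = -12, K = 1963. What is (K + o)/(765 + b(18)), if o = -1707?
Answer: 256/753 ≈ 0.33997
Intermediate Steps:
(K + o)/(765 + b(18)) = (1963 - 1707)/(765 - 12) = 256/753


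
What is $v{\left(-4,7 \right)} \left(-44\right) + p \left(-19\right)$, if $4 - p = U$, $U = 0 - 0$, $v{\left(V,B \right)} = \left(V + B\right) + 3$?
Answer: $-340$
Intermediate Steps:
$v{\left(V,B \right)} = 3 + B + V$ ($v{\left(V,B \right)} = \left(B + V\right) + 3 = 3 + B + V$)
$U = 0$ ($U = 0 + 0 = 0$)
$p = 4$ ($p = 4 - 0 = 4 + 0 = 4$)
$v{\left(-4,7 \right)} \left(-44\right) + p \left(-19\right) = \left(3 + 7 - 4\right) \left(-44\right) + 4 \left(-19\right) = 6 \left(-44\right) - 76 = -264 - 76 = -340$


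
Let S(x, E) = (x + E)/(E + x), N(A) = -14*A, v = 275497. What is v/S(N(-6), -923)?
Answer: 275497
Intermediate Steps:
S(x, E) = 1 (S(x, E) = (E + x)/(E + x) = 1)
v/S(N(-6), -923) = 275497/1 = 275497*1 = 275497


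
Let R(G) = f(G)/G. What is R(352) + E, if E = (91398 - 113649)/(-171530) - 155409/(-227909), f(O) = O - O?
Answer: 31728508929/39093230770 ≈ 0.81161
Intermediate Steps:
f(O) = 0
E = 31728508929/39093230770 (E = -22251*(-1/171530) - 155409*(-1/227909) = 22251/171530 + 155409/227909 = 31728508929/39093230770 ≈ 0.81161)
R(G) = 0 (R(G) = 0/G = 0)
R(352) + E = 0 + 31728508929/39093230770 = 31728508929/39093230770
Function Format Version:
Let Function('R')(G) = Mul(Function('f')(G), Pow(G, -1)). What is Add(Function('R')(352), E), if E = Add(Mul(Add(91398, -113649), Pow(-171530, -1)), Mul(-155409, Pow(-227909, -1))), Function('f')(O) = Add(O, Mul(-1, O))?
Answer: Rational(31728508929, 39093230770) ≈ 0.81161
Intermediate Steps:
Function('f')(O) = 0
E = Rational(31728508929, 39093230770) (E = Add(Mul(-22251, Rational(-1, 171530)), Mul(-155409, Rational(-1, 227909))) = Add(Rational(22251, 171530), Rational(155409, 227909)) = Rational(31728508929, 39093230770) ≈ 0.81161)
Function('R')(G) = 0 (Function('R')(G) = Mul(0, Pow(G, -1)) = 0)
Add(Function('R')(352), E) = Add(0, Rational(31728508929, 39093230770)) = Rational(31728508929, 39093230770)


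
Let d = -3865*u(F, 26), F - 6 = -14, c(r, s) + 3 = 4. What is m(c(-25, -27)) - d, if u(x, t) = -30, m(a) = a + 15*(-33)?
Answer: -116444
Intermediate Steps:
c(r, s) = 1 (c(r, s) = -3 + 4 = 1)
F = -8 (F = 6 - 14 = -8)
m(a) = -495 + a (m(a) = a - 495 = -495 + a)
d = 115950 (d = -3865*(-30) = 115950)
m(c(-25, -27)) - d = (-495 + 1) - 1*115950 = -494 - 115950 = -116444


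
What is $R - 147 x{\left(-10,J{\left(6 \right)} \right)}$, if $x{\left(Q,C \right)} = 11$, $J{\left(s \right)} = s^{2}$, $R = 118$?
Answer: $-1499$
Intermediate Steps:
$R - 147 x{\left(-10,J{\left(6 \right)} \right)} = 118 - 1617 = -1499$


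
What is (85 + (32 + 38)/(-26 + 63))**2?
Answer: 10336225/1369 ≈ 7550.2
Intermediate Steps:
(85 + (32 + 38)/(-26 + 63))**2 = (85 + 70/37)**2 = (3215/37)**2 = 10336225/1369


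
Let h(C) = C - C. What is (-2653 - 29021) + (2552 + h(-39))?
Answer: -29122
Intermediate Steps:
h(C) = 0
(-2653 - 29021) + (2552 + h(-39)) = (-2653 - 29021) + (2552 + 0) = -31674 + 2552 = -29122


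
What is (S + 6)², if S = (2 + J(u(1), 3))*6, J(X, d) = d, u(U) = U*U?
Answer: 1296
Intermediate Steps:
u(U) = U²
S = 30 (S = (2 + 3)*6 = 5*6 = 30)
(S + 6)² = (30 + 6)² = 36² = 1296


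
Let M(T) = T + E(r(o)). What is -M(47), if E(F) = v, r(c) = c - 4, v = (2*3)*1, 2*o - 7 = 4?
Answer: -53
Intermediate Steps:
o = 11/2 (o = 7/2 + (½)*4 = 7/2 + 2 = 11/2 ≈ 5.5000)
v = 6 (v = 6*1 = 6)
r(c) = -4 + c
E(F) = 6
M(T) = 6 + T (M(T) = T + 6 = 6 + T)
-M(47) = -(6 + 47) = -1*53 = -53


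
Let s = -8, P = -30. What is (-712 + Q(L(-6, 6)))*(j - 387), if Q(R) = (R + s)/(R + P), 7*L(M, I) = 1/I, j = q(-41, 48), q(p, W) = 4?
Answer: 343195959/1259 ≈ 2.7259e+5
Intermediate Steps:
j = 4
L(M, I) = 1/(7*I)
Q(R) = (-8 + R)/(-30 + R) (Q(R) = (R - 8)/(R - 30) = (-8 + R)/(-30 + R))
(-712 + Q(L(-6, 6)))*(j - 387) = (-712 + (-8 + (⅐)/6)/(-30 + (⅐)/6))*(4 - 387) = (-712 + (-8 + (⅐)*(⅙))/(-30 + (⅐)*(⅙)))*(-383) = (-712 + (-8 + 1/42)/(-30 + 1/42))*(-383) = (-712 - 335/42/(-1259/42))*(-383) = (-712 - 42/1259*(-335/42))*(-383) = (-712 + 335/1259)*(-383) = -896073/1259*(-383) = 343195959/1259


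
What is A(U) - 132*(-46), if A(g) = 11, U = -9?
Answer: 6083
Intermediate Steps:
A(U) - 132*(-46) = 11 - 132*(-46) = 11 + 6072 = 6083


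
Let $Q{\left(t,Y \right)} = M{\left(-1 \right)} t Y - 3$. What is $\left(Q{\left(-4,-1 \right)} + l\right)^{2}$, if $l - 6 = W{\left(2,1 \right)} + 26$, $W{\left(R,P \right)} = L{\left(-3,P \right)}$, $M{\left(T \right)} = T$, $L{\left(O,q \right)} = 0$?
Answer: $625$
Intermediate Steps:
$W{\left(R,P \right)} = 0$
$l = 32$ ($l = 6 + \left(0 + 26\right) = 6 + 26 = 32$)
$Q{\left(t,Y \right)} = -3 - Y t$ ($Q{\left(t,Y \right)} = - t Y - 3 = - Y t - 3 = -3 - Y t$)
$\left(Q{\left(-4,-1 \right)} + l\right)^{2} = \left(\left(-3 - \left(-1\right) \left(-4\right)\right) + 32\right)^{2} = \left(\left(-3 - 4\right) + 32\right)^{2} = \left(-7 + 32\right)^{2} = 25^{2} = 625$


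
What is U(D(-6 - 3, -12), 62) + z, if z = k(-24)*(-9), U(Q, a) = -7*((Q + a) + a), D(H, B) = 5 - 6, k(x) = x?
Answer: -645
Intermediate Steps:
D(H, B) = -1
U(Q, a) = -14*a - 7*Q (U(Q, a) = -7*(Q + 2*a) = -14*a - 7*Q)
z = 216 (z = -24*(-9) = 216)
U(D(-6 - 3, -12), 62) + z = (-14*62 - 7*(-1)) + 216 = (-868 + 7) + 216 = -861 + 216 = -645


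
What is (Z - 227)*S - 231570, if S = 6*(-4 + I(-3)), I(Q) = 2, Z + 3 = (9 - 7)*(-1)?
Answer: -228786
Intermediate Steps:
Z = -5 (Z = -3 + (9 - 7)*(-1) = -3 + 2*(-1) = -3 - 2 = -5)
S = -12 (S = 6*(-4 + 2) = 6*(-2) = -12)
(Z - 227)*S - 231570 = (-5 - 227)*(-12) - 231570 = -232*(-12) - 231570 = 2784 - 231570 = -228786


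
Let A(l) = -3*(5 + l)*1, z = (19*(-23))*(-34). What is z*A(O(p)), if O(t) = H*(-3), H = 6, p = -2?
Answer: 579462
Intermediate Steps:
z = 14858 (z = -437*(-34) = 14858)
O(t) = -18 (O(t) = 6*(-3) = -18)
A(l) = -15 - 3*l (A(l) = (-15 - 3*l)*1 = -15 - 3*l)
z*A(O(p)) = 14858*(-15 - 3*(-18)) = 14858*(-15 + 54) = 14858*39 = 579462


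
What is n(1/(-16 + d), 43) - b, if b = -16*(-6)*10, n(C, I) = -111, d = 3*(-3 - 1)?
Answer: -1071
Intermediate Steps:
d = -12 (d = 3*(-4) = -12)
b = 960 (b = 96*10 = 960)
n(1/(-16 + d), 43) - b = -111 - 1*960 = -111 - 960 = -1071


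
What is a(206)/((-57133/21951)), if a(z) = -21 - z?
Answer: 4982877/57133 ≈ 87.215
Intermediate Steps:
a(206)/((-57133/21951)) = (-21 - 1*206)/((-57133/21951)) = (-21 - 206)/((-57133*1/21951)) = -227/(-57133/21951) = -227*(-21951/57133) = 4982877/57133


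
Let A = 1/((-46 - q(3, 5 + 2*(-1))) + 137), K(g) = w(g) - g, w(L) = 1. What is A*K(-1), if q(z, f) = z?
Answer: 1/44 ≈ 0.022727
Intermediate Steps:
K(g) = 1 - g
A = 1/88 (A = 1/((-46 - 1*3) + 137) = 1/((-46 - 3) + 137) = 1/(-49 + 137) = 1/88 ≈ 0.011364)
A*K(-1) = (1 - 1*(-1))/88 = (1 + 1)/88 = (1/88)*2 = 1/44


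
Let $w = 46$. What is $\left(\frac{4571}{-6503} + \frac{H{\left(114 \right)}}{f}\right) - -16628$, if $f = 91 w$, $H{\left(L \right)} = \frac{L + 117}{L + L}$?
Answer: $\frac{702024313251}{42221192} \approx 16627.0$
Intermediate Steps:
$H{\left(L \right)} = \frac{117 + L}{2 L}$
$f = 4186$ ($f = 91 \cdot 46 = 4186$)
$\left(\frac{4571}{-6503} + \frac{H{\left(114 \right)}}{f}\right) - -16628 = \left(\frac{4571}{-6503} + \frac{\frac{1}{2} \cdot \frac{1}{114} \left(117 + 114\right)}{4186}\right) - -16628 = \left(4571 \left(- \frac{1}{6503}\right) + \frac{1}{2} \cdot \frac{1}{114} \cdot 231 \cdot \frac{1}{4186}\right) + 16628 = \left(- \frac{653}{929} + \frac{77}{76} \cdot \frac{1}{4186}\right) + 16628 = \left(- \frac{653}{929} + \frac{11}{45448}\right) + 16628 = - \frac{29667325}{42221192} + 16628 = \frac{702024313251}{42221192}$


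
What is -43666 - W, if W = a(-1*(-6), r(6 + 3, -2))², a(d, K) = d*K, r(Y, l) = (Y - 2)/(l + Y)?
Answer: -43702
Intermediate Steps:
r(Y, l) = (-2 + Y)/(Y + l)
a(d, K) = K*d
W = 36 (W = (((-2 + (6 + 3))/((6 + 3) - 2))*(-1*(-6)))² = (((-2 + 9)/(9 - 2))*6)² = ((7/7)*6)² = (((⅐)*7)*6)² = (1*6)² = 6² = 36)
-43666 - W = -43666 - 1*36 = -43666 - 36 = -43702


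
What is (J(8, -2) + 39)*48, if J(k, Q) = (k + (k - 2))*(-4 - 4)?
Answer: -3504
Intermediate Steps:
J(k, Q) = 16 - 16*k (J(k, Q) = (k + (-2 + k))*(-8) = (-2 + 2*k)*(-8) = 16 - 16*k)
(J(8, -2) + 39)*48 = ((16 - 16*8) + 39)*48 = ((16 - 128) + 39)*48 = (-112 + 39)*48 = -73*48 = -3504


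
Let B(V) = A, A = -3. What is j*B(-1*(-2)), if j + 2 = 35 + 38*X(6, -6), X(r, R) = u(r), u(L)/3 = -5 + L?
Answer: -441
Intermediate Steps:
u(L) = -15 + 3*L (u(L) = 3*(-5 + L) = -15 + 3*L)
X(r, R) = -15 + 3*r
B(V) = -3
j = 147 (j = -2 + (35 + 38*(-15 + 3*6)) = -2 + (35 + 38*(-15 + 18)) = -2 + (35 + 38*3) = -2 + (35 + 114) = -2 + 149 = 147)
j*B(-1*(-2)) = 147*(-3) = -441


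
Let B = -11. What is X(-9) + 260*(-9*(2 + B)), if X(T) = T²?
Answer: 21141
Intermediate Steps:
X(-9) + 260*(-9*(2 + B)) = (-9)² + 260*(-9*(2 - 11)) = 81 + 260*(-9*(-9)) = 81 + 260*81 = 81 + 21060 = 21141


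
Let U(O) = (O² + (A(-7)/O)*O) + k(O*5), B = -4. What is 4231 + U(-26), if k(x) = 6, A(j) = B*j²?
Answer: 4717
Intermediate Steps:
A(j) = -4*j²
U(O) = -190 + O² (U(O) = (O² + ((-4*(-7)²)/O)*O) + 6 = (O² + ((-4*49)/O)*O) + 6 = (O² + (-196/O)*O) + 6 = (O² - 196) + 6 = (-196 + O²) + 6 = -190 + O²)
4231 + U(-26) = 4231 + (-190 + (-26)²) = 4231 + (-190 + 676) = 4231 + 486 = 4717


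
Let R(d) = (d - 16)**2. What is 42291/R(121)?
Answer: 4699/1225 ≈ 3.8359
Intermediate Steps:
R(d) = (-16 + d)**2
42291/R(121) = 42291/((-16 + 121)**2) = 42291/(105**2) = 42291/11025 = 42291*(1/11025) = 4699/1225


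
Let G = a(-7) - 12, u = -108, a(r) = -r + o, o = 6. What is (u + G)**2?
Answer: 11449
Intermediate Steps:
a(r) = 6 - r (a(r) = -r + 6 = 6 - r)
G = 1 (G = (6 - 1*(-7)) - 12 = (6 + 7) - 12 = 13 - 12 = 1)
(u + G)**2 = (-108 + 1)**2 = (-107)**2 = 11449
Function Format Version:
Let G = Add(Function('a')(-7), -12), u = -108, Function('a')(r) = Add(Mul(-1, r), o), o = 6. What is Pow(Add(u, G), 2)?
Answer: 11449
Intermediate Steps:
Function('a')(r) = Add(6, Mul(-1, r)) (Function('a')(r) = Add(Mul(-1, r), 6) = Add(6, Mul(-1, r)))
G = 1 (G = Add(Add(6, Mul(-1, -7)), -12) = Add(Add(6, 7), -12) = Add(13, -12) = 1)
Pow(Add(u, G), 2) = Pow(Add(-108, 1), 2) = Pow(-107, 2) = 11449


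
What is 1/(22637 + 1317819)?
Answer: 1/1340456 ≈ 7.4601e-7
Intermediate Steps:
1/(22637 + 1317819) = 1/1340456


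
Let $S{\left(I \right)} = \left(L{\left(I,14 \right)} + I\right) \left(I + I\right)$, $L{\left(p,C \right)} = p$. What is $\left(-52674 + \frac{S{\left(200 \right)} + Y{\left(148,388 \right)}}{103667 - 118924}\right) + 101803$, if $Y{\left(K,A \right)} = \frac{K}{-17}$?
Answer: $\frac{12739819749}{259369} \approx 49119.0$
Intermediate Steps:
$Y{\left(K,A \right)} = - \frac{K}{17}$ ($Y{\left(K,A \right)} = K \left(- \frac{1}{17}\right) = - \frac{K}{17}$)
$S{\left(I \right)} = 4 I^{2}$ ($S{\left(I \right)} = \left(I + I\right) \left(I + I\right) = 2 I 2 I = 4 I^{2}$)
$\left(-52674 + \frac{S{\left(200 \right)} + Y{\left(148,388 \right)}}{103667 - 118924}\right) + 101803 = \left(-52674 + \frac{4 \cdot 200^{2} - \frac{148}{17}}{103667 - 118924}\right) + 101803 = \left(-52674 + \frac{4 \cdot 40000 - \frac{148}{17}}{-15257}\right) + 101803 = \left(-52674 + \left(160000 - \frac{148}{17}\right) \left(- \frac{1}{15257}\right)\right) + 101803 = \left(-52674 + \frac{2719852}{17} \left(- \frac{1}{15257}\right)\right) + 101803 = \left(-52674 - \frac{2719852}{259369}\right) + 101803 = - \frac{13664722558}{259369} + 101803 = \frac{12739819749}{259369}$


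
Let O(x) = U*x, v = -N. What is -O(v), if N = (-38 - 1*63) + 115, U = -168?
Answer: -2352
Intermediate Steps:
N = 14 (N = (-38 - 63) + 115 = -101 + 115 = 14)
v = -14 (v = -1*14 = -14)
O(x) = -168*x
-O(v) = -(-168)*(-14) = -1*2352 = -2352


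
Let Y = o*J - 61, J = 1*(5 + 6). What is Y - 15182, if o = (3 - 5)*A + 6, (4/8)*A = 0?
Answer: -15177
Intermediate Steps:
A = 0 (A = 2*0 = 0)
o = 6 (o = (3 - 5)*0 + 6 = -2*0 + 6 = 0 + 6 = 6)
J = 11 (J = 1*11 = 11)
Y = 5 (Y = 6*11 - 61 = 66 - 61 = 5)
Y - 15182 = 5 - 15182 = -15177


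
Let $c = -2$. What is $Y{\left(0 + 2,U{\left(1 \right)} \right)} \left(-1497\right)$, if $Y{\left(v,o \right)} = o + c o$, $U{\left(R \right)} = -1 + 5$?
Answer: $5988$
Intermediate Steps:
$U{\left(R \right)} = 4$
$Y{\left(v,o \right)} = - o$ ($Y{\left(v,o \right)} = o - 2 o = - o$)
$Y{\left(0 + 2,U{\left(1 \right)} \right)} \left(-1497\right) = \left(-1\right) 4 \left(-1497\right) = \left(-4\right) \left(-1497\right) = 5988$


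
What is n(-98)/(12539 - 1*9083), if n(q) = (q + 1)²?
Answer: 9409/3456 ≈ 2.7225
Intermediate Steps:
n(q) = (1 + q)²
n(-98)/(12539 - 1*9083) = (1 - 98)²/(12539 - 1*9083) = (-97)²/(12539 - 9083) = 9409/3456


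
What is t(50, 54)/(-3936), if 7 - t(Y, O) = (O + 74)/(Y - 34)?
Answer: 1/3936 ≈ 0.00025406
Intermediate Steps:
t(Y, O) = 7 - (74 + O)/(-34 + Y) (t(Y, O) = 7 - (O + 74)/(Y - 34) = 7 - (74 + O)/(-34 + Y))
t(50, 54)/(-3936) = ((-312 - 1*54 + 7*50)/(-34 + 50))/(-3936) = ((-312 - 54 + 350)/16)*(-1/3936) = ((1/16)*(-16))*(-1/3936) = -1*(-1/3936) = 1/3936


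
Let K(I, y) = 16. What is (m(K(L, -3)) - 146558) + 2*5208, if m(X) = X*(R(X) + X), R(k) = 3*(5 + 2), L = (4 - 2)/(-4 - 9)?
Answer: -135550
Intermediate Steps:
L = -2/13 (L = 2/(-13) = 2*(-1/13) = -2/13 ≈ -0.15385)
R(k) = 21 (R(k) = 3*7 = 21)
m(X) = X*(21 + X)
(m(K(L, -3)) - 146558) + 2*5208 = (16*(21 + 16) - 146558) + 2*5208 = (16*37 - 146558) + 10416 = (592 - 146558) + 10416 = -145966 + 10416 = -135550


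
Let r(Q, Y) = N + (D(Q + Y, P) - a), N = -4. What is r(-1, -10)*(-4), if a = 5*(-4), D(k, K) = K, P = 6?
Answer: -88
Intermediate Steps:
a = -20
r(Q, Y) = 22 (r(Q, Y) = -4 + (6 - 1*(-20)) = -4 + (6 + 20) = -4 + 26 = 22)
r(-1, -10)*(-4) = 22*(-4) = -88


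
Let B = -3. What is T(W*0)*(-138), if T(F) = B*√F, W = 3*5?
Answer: 0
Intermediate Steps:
W = 15
T(F) = -3*√F
T(W*0)*(-138) = -3*√(15*0)*(-138) = -3*√0*(-138) = -3*0*(-138) = 0*(-138) = 0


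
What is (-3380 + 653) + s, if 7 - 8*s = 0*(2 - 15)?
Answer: -21809/8 ≈ -2726.1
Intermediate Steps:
s = 7/8 (s = 7/8 - 0*(2 - 15) = 7/8 - 0*(-13) = 7/8 - ⅛*0 = 7/8 + 0 = 7/8 ≈ 0.87500)
(-3380 + 653) + s = (-3380 + 653) + 7/8 = -2727 + 7/8 = -21809/8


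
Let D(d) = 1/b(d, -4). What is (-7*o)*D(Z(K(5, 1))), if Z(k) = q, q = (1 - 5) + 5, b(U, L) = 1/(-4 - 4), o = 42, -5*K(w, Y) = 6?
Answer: 2352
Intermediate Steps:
K(w, Y) = -6/5 (K(w, Y) = -1/5*6 = -6/5)
b(U, L) = -1/8 (b(U, L) = 1/(-8) = -1/8)
q = 1 (q = -4 + 5 = 1)
Z(k) = 1
D(d) = -8 (D(d) = 1/(-1/8) = -8)
(-7*o)*D(Z(K(5, 1))) = -7*42*(-8) = -294*(-8) = 2352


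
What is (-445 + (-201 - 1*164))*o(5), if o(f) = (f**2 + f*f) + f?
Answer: -44550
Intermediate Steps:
o(f) = f + 2*f**2 (o(f) = (f**2 + f**2) + f = 2*f**2 + f = f + 2*f**2)
(-445 + (-201 - 1*164))*o(5) = (-445 + (-201 - 1*164))*(5*(1 + 2*5)) = (-445 + (-201 - 164))*(5*(1 + 10)) = (-445 - 365)*(5*11) = -810*55 = -44550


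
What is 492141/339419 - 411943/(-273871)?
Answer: 274604428928/92957020949 ≈ 2.9541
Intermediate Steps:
492141/339419 - 411943/(-273871) = 492141*(1/339419) - 411943*(-1/273871) = 492141/339419 + 411943/273871 = 274604428928/92957020949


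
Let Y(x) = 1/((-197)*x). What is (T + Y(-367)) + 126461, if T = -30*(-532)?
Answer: 10296895880/72299 ≈ 1.4242e+5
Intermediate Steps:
Y(x) = -1/(197*x)
T = 15960
(T + Y(-367)) + 126461 = (15960 - 1/197/(-367)) + 126461 = (15960 - 1/197*(-1/367)) + 126461 = (15960 + 1/72299) + 126461 = 1153892041/72299 + 126461 = 10296895880/72299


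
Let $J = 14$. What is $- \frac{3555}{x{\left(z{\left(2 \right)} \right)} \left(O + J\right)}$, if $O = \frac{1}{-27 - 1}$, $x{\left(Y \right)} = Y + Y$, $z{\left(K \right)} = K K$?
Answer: $- \frac{24885}{782} \approx -31.822$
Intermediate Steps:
$z{\left(K \right)} = K^{2}$
$x{\left(Y \right)} = 2 Y$
$O = - \frac{1}{28}$ ($O = \frac{1}{-28} = - \frac{1}{28} \approx -0.035714$)
$- \frac{3555}{x{\left(z{\left(2 \right)} \right)} \left(O + J\right)} = - \frac{3555}{2 \cdot 2^{2} \left(- \frac{1}{28} + 14\right)} = - \frac{3555}{2 \cdot 4 \cdot \frac{391}{28}} = - \frac{3555}{8 \cdot \frac{391}{28}} = - \frac{3555}{\frac{782}{7}} = \left(-3555\right) \frac{7}{782} = - \frac{24885}{782}$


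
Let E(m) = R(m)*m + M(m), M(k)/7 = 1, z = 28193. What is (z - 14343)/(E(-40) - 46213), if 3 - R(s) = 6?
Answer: -6925/23043 ≈ -0.30053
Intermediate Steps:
R(s) = -3 (R(s) = 3 - 1*6 = 3 - 6 = -3)
M(k) = 7 (M(k) = 7*1 = 7)
E(m) = 7 - 3*m (E(m) = -3*m + 7 = 7 - 3*m)
(z - 14343)/(E(-40) - 46213) = (28193 - 14343)/((7 - 3*(-40)) - 46213) = 13850/((7 + 120) - 46213) = 13850/(127 - 46213) = 13850/(-46086) = 13850*(-1/46086) = -6925/23043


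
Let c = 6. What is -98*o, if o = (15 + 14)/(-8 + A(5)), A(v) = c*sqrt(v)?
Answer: -196 - 147*sqrt(5) ≈ -524.70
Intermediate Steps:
A(v) = 6*sqrt(v)
o = 29/(-8 + 6*sqrt(5)) (o = (15 + 14)/(-8 + 6*sqrt(5)) = 29/(-8 + 6*sqrt(5)) ≈ 5.3541)
-98*o = -98*(2 + 3*sqrt(5)/2) = -196 - 147*sqrt(5)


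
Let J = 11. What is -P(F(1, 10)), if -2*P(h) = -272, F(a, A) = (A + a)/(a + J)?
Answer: -136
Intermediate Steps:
F(a, A) = (A + a)/(11 + a) (F(a, A) = (A + a)/(a + 11) = (A + a)/(11 + a))
P(h) = 136 (P(h) = -1/2*(-272) = 136)
-P(F(1, 10)) = -1*136 = -136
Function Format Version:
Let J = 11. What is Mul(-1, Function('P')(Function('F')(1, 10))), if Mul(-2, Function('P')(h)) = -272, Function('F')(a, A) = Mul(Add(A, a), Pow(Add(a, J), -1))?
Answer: -136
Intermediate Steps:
Function('F')(a, A) = Mul(Pow(Add(11, a), -1), Add(A, a)) (Function('F')(a, A) = Mul(Add(A, a), Pow(Add(a, 11), -1)) = Mul(Add(A, a), Pow(Add(11, a), -1)) = Mul(Pow(Add(11, a), -1), Add(A, a)))
Function('P')(h) = 136 (Function('P')(h) = Mul(Rational(-1, 2), -272) = 136)
Mul(-1, Function('P')(Function('F')(1, 10))) = Mul(-1, 136) = -136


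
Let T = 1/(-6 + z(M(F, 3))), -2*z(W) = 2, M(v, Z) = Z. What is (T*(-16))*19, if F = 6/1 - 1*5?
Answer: 304/7 ≈ 43.429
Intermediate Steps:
F = 1 (F = 6*1 - 5 = 6 - 5 = 1)
z(W) = -1 (z(W) = -½*2 = -1)
T = -⅐ (T = 1/(-6 - 1) = 1/(-7) = -⅐ ≈ -0.14286)
(T*(-16))*19 = -⅐*(-16)*19 = (16/7)*19 = 304/7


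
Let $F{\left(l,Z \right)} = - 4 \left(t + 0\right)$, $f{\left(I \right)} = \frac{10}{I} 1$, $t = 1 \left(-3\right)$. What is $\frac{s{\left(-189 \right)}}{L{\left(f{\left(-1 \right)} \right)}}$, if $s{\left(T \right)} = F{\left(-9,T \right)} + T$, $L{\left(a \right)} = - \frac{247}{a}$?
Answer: $- \frac{1770}{247} \approx -7.166$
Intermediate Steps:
$t = -3$
$f{\left(I \right)} = \frac{10}{I}$
$F{\left(l,Z \right)} = 12$ ($F{\left(l,Z \right)} = - 4 \left(-3 + 0\right) = \left(-4\right) \left(-3\right) = 12$)
$s{\left(T \right)} = 12 + T$
$\frac{s{\left(-189 \right)}}{L{\left(f{\left(-1 \right)} \right)}} = \frac{12 - 189}{\left(-247\right) \frac{1}{10 \frac{1}{-1}}} = - \frac{177}{\left(-247\right) \frac{1}{10 \left(-1\right)}} = - \frac{177}{\left(-247\right) \frac{1}{-10}} = - \frac{177}{\left(-247\right) \left(- \frac{1}{10}\right)} = - \frac{177}{\frac{247}{10}} = \left(-177\right) \frac{10}{247} = - \frac{1770}{247}$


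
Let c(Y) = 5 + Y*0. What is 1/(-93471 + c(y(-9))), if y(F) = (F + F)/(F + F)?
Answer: -1/93466 ≈ -1.0699e-5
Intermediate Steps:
y(F) = 1 (y(F) = (2*F)/((2*F)) = (2*F)*(1/(2*F)) = 1)
c(Y) = 5 (c(Y) = 5 + 0 = 5)
1/(-93471 + c(y(-9))) = 1/(-93471 + 5) = 1/(-93466) = -1/93466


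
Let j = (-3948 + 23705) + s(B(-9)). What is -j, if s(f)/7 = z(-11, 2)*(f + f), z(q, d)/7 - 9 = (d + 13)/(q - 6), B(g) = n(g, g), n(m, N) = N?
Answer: -214153/17 ≈ -12597.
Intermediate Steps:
B(g) = g
z(q, d) = 63 + 7*(13 + d)/(-6 + q) (z(q, d) = 63 + 7*((d + 13)/(q - 6)) = 63 + 7*((13 + d)/(-6 + q)) = 63 + 7*(13 + d)/(-6 + q))
s(f) = 13524*f/17 (s(f) = 7*((7*(-41 + 2 + 9*(-11))/(-6 - 11))*(f + f)) = 7*((7*(-41 + 2 - 99)/(-17))*(2*f)) = 7*((7*(-1/17)*(-138))*(2*f)) = 7*(966*(2*f)/17) = 7*(1932*f/17) = 13524*f/17)
j = 214153/17 (j = (-3948 + 23705) + (13524/17)*(-9) = 19757 - 121716/17 = 214153/17 ≈ 12597.)
-j = -1*214153/17 = -214153/17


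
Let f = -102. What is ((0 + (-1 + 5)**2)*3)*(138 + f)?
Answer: 1728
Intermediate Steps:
((0 + (-1 + 5)**2)*3)*(138 + f) = ((0 + (-1 + 5)**2)*3)*(138 - 102) = ((0 + 4**2)*3)*36 = ((0 + 16)*3)*36 = (16*3)*36 = 48*36 = 1728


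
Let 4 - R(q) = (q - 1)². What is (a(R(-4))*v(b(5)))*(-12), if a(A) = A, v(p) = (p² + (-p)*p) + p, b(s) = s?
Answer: 1260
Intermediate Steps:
v(p) = p (v(p) = (p² - p²) + p = 0 + p = p)
R(q) = 4 - (-1 + q)² (R(q) = 4 - (q - 1)² = 4 - (-1 + q)²)
(a(R(-4))*v(b(5)))*(-12) = ((4 - (-1 - 4)²)*5)*(-12) = ((4 - 1*(-5)²)*5)*(-12) = ((4 - 1*25)*5)*(-12) = ((4 - 25)*5)*(-12) = -21*5*(-12) = -105*(-12) = 1260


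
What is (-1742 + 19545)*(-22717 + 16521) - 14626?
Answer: -110322014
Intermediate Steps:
(-1742 + 19545)*(-22717 + 16521) - 14626 = 17803*(-6196) - 14626 = -110307388 - 14626 = -110322014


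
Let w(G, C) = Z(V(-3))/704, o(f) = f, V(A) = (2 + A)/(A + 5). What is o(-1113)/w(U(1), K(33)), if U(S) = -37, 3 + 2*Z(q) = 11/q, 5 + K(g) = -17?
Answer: 1567104/25 ≈ 62684.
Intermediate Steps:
V(A) = (2 + A)/(5 + A)
K(g) = -22 (K(g) = -5 - 17 = -22)
Z(q) = -3/2 + 11/(2*q) (Z(q) = -3/2 + (11/q)/2 = -3/2 + 11/(2*q))
w(G, C) = -25/1408 (w(G, C) = ((11 - 3*(2 - 3)/(5 - 3))/(2*(((2 - 3)/(5 - 3)))))/704 = ((11 - 3*(-1)/2)/(2*((-1/2))))*(1/704) = ((11 - 3*(-1)/2)/(2*(((½)*(-1)))))*(1/704) = ((11 - 3*(-½))/(2*(-½)))*(1/704) = ((½)*(-2)*(11 + 3/2))*(1/704) = ((½)*(-2)*(25/2))*(1/704) = -25/2*1/704 = -25/1408)
o(-1113)/w(U(1), K(33)) = -1113/(-25/1408) = -1113*(-1408/25) = 1567104/25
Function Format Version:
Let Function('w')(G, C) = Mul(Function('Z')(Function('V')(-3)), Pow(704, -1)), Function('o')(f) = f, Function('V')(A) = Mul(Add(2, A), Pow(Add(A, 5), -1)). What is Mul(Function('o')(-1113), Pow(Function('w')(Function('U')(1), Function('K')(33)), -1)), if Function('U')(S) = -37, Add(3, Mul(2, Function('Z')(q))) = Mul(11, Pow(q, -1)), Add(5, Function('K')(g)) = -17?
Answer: Rational(1567104, 25) ≈ 62684.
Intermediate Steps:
Function('V')(A) = Mul(Pow(Add(5, A), -1), Add(2, A)) (Function('V')(A) = Mul(Add(2, A), Pow(Add(5, A), -1)) = Mul(Pow(Add(5, A), -1), Add(2, A)))
Function('K')(g) = -22 (Function('K')(g) = Add(-5, -17) = -22)
Function('Z')(q) = Add(Rational(-3, 2), Mul(Rational(11, 2), Pow(q, -1))) (Function('Z')(q) = Add(Rational(-3, 2), Mul(Rational(1, 2), Mul(11, Pow(q, -1)))) = Add(Rational(-3, 2), Mul(Rational(11, 2), Pow(q, -1))))
Function('w')(G, C) = Rational(-25, 1408) (Function('w')(G, C) = Mul(Mul(Rational(1, 2), Pow(Mul(Pow(Add(5, -3), -1), Add(2, -3)), -1), Add(11, Mul(-3, Mul(Pow(Add(5, -3), -1), Add(2, -3))))), Pow(704, -1)) = Mul(Mul(Rational(1, 2), Pow(Mul(Pow(2, -1), -1), -1), Add(11, Mul(-3, Mul(Pow(2, -1), -1)))), Rational(1, 704)) = Mul(Mul(Rational(1, 2), Pow(Mul(Rational(1, 2), -1), -1), Add(11, Mul(-3, Mul(Rational(1, 2), -1)))), Rational(1, 704)) = Mul(Mul(Rational(1, 2), Pow(Rational(-1, 2), -1), Add(11, Mul(-3, Rational(-1, 2)))), Rational(1, 704)) = Mul(Mul(Rational(1, 2), -2, Add(11, Rational(3, 2))), Rational(1, 704)) = Mul(Mul(Rational(1, 2), -2, Rational(25, 2)), Rational(1, 704)) = Mul(Rational(-25, 2), Rational(1, 704)) = Rational(-25, 1408))
Mul(Function('o')(-1113), Pow(Function('w')(Function('U')(1), Function('K')(33)), -1)) = Mul(-1113, Pow(Rational(-25, 1408), -1)) = Mul(-1113, Rational(-1408, 25)) = Rational(1567104, 25)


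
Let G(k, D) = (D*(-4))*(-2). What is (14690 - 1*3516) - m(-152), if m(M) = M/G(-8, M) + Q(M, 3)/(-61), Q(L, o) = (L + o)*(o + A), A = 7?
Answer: 5440931/488 ≈ 11149.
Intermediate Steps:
G(k, D) = 8*D (G(k, D) = -4*D*(-2) = 8*D)
Q(L, o) = (7 + o)*(L + o) (Q(L, o) = (L + o)*(o + 7) = (L + o)*(7 + o) = (7 + o)*(L + o))
m(M) = -179/488 - 10*M/61 (m(M) = M/((8*M)) + (3**2 + 7*M + 7*3 + M*3)/(-61) = M*(1/(8*M)) + (9 + 7*M + 21 + 3*M)*(-1/61) = 1/8 + (30 + 10*M)*(-1/61) = 1/8 + (-30/61 - 10*M/61) = -179/488 - 10*M/61)
(14690 - 1*3516) - m(-152) = (14690 - 1*3516) - (-179/488 - 10/61*(-152)) = (14690 - 3516) - (-179/488 + 1520/61) = 11174 - 1*11981/488 = 11174 - 11981/488 = 5440931/488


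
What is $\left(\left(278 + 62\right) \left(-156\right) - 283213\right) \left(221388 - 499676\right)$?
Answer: $93575174864$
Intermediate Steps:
$\left(\left(278 + 62\right) \left(-156\right) - 283213\right) \left(221388 - 499676\right) = \left(340 \left(-156\right) - 283213\right) \left(-278288\right) = \left(-53040 - 283213\right) \left(-278288\right) = \left(-336253\right) \left(-278288\right) = 93575174864$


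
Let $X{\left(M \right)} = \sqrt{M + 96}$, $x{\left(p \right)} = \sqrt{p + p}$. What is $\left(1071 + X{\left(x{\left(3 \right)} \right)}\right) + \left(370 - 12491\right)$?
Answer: $-11050 + \sqrt{96 + \sqrt{6}} \approx -11040.0$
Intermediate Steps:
$x{\left(p \right)} = \sqrt{2} \sqrt{p}$ ($x{\left(p \right)} = \sqrt{2 p} = \sqrt{2} \sqrt{p}$)
$X{\left(M \right)} = \sqrt{96 + M}$
$\left(1071 + X{\left(x{\left(3 \right)} \right)}\right) + \left(370 - 12491\right) = \left(1071 + \sqrt{96 + \sqrt{2} \sqrt{3}}\right) + \left(370 - 12491\right) = \left(1071 + \sqrt{96 + \sqrt{6}}\right) - 12121 = -11050 + \sqrt{96 + \sqrt{6}}$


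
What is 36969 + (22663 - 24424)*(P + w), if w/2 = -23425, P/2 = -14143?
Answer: 132351465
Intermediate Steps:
P = -28286 (P = 2*(-14143) = -28286)
w = -46850 (w = 2*(-23425) = -46850)
36969 + (22663 - 24424)*(P + w) = 36969 + (22663 - 24424)*(-28286 - 46850) = 36969 - 1761*(-75136) = 36969 + 132314496 = 132351465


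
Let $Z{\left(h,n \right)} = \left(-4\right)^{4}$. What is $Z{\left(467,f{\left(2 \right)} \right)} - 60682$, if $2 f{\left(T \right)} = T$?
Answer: $-60426$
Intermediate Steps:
$f{\left(T \right)} = \frac{T}{2}$
$Z{\left(h,n \right)} = 256$
$Z{\left(467,f{\left(2 \right)} \right)} - 60682 = 256 - 60682 = -60426$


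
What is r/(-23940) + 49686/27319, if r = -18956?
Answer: 60976493/23357745 ≈ 2.6105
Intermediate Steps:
r/(-23940) + 49686/27319 = -18956/(-23940) + 49686/27319 = -18956*(-1/23940) + 49686*(1/27319) = 677/855 + 49686/27319 = 60976493/23357745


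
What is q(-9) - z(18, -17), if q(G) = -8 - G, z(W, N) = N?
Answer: 18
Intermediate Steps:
q(-9) - z(18, -17) = (-8 - 1*(-9)) - 1*(-17) = (-8 + 9) + 17 = 1 + 17 = 18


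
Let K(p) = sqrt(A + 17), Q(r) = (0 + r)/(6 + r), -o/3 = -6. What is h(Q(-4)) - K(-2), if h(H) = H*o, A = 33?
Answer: -36 - 5*sqrt(2) ≈ -43.071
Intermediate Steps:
o = 18 (o = -3*(-6) = 18)
Q(r) = r/(6 + r)
h(H) = 18*H (h(H) = H*18 = 18*H)
K(p) = 5*sqrt(2) (K(p) = sqrt(33 + 17) = sqrt(50) = 5*sqrt(2))
h(Q(-4)) - K(-2) = 18*(-4/(6 - 4)) - 5*sqrt(2) = 18*(-4/2) - 5*sqrt(2) = 18*(-4*1/2) - 5*sqrt(2) = 18*(-2) - 5*sqrt(2) = -36 - 5*sqrt(2)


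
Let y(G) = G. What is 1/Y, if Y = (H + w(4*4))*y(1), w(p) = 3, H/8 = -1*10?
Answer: -1/77 ≈ -0.012987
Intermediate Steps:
H = -80 (H = 8*(-1*10) = 8*(-10) = -80)
Y = -77 (Y = (-80 + 3)*1 = -77*1 = -77)
1/Y = 1/(-77) = -1/77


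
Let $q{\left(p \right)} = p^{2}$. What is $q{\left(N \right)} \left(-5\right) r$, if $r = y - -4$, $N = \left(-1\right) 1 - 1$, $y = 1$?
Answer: $-100$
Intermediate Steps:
$N = -2$ ($N = -1 - 1 = -2$)
$r = 5$ ($r = 1 - -4 = 1 + 4 = 5$)
$q{\left(N \right)} \left(-5\right) r = \left(-2\right)^{2} \left(-5\right) 5 = 4 \left(-5\right) 5 = \left(-20\right) 5 = -100$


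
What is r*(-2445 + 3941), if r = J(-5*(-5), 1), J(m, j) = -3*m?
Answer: -112200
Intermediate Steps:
r = -75 (r = -(-15)*(-5) = -3*25 = -75)
r*(-2445 + 3941) = -75*(-2445 + 3941) = -75*1496 = -112200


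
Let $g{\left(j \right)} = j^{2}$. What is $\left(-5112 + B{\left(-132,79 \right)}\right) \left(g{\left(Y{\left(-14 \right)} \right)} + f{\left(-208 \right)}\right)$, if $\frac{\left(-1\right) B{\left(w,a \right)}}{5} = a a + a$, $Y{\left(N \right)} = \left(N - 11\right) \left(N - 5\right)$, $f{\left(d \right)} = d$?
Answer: $-8275508904$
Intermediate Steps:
$Y{\left(N \right)} = \left(-11 + N\right) \left(-5 + N\right)$
$B{\left(w,a \right)} = - 5 a - 5 a^{2}$ ($B{\left(w,a \right)} = - 5 \left(a a + a\right) = - 5 \left(a^{2} + a\right) = - 5 \left(a + a^{2}\right) = - 5 a - 5 a^{2}$)
$\left(-5112 + B{\left(-132,79 \right)}\right) \left(g{\left(Y{\left(-14 \right)} \right)} + f{\left(-208 \right)}\right) = \left(-5112 - 395 \left(1 + 79\right)\right) \left(\left(55 + \left(-14\right)^{2} - -224\right)^{2} - 208\right) = \left(-5112 - 395 \cdot 80\right) \left(\left(55 + 196 + 224\right)^{2} - 208\right) = \left(-5112 - 31600\right) \left(475^{2} - 208\right) = - 36712 \left(225625 - 208\right) = \left(-36712\right) 225417 = -8275508904$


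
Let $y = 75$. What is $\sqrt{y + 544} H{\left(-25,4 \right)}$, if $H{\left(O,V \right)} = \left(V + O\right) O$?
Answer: $525 \sqrt{619} \approx 13062.0$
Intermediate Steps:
$H{\left(O,V \right)} = O \left(O + V\right)$ ($H{\left(O,V \right)} = \left(O + V\right) O = O \left(O + V\right)$)
$\sqrt{y + 544} H{\left(-25,4 \right)} = \sqrt{75 + 544} \left(- 25 \left(-25 + 4\right)\right) = \sqrt{619} \left(\left(-25\right) \left(-21\right)\right) = \sqrt{619} \cdot 525 = 525 \sqrt{619}$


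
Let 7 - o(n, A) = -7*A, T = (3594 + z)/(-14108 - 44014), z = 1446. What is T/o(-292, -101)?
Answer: 2/16145 ≈ 0.00012388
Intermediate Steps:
T = -280/3229 (T = (3594 + 1446)/(-14108 - 44014) = 5040/(-58122) = 5040*(-1/58122) = -280/3229 ≈ -0.086714)
o(n, A) = 7 + 7*A (o(n, A) = 7 - (-7)*A = 7 + 7*A)
T/o(-292, -101) = -280/(3229*(7 + 7*(-101))) = -280/(3229*(7 - 707)) = -280/3229/(-700) = -280/3229*(-1/700) = 2/16145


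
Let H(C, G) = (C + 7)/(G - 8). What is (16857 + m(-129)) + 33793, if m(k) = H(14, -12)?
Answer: 1012979/20 ≈ 50649.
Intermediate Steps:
H(C, G) = (7 + C)/(-8 + G)
m(k) = -21/20 (m(k) = (7 + 14)/(-8 - 12) = 21/(-20) = -1/20*21 = -21/20)
(16857 + m(-129)) + 33793 = (16857 - 21/20) + 33793 = 337119/20 + 33793 = 1012979/20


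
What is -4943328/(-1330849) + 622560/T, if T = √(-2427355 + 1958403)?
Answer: 380256/102373 - 155640*I*√22/803 ≈ 3.7144 - 909.11*I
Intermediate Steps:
T = 146*I*√22 (T = √(-468952) = 146*I*√22 ≈ 684.8*I)
-4943328/(-1330849) + 622560/T = -4943328/(-1330849) + 622560/((146*I*√22)) = -4943328*(-1/1330849) + 622560*(-I*√22/3212) = 380256/102373 - 155640*I*√22/803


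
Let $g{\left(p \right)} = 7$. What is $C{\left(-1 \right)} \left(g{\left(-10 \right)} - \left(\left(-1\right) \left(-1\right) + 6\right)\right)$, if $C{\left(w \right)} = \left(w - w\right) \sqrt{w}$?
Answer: $0$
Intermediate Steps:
$C{\left(w \right)} = 0$ ($C{\left(w \right)} = 0 \sqrt{w} = 0$)
$C{\left(-1 \right)} \left(g{\left(-10 \right)} - \left(\left(-1\right) \left(-1\right) + 6\right)\right) = 0 \left(7 - \left(\left(-1\right) \left(-1\right) + 6\right)\right) = 0 \left(7 - \left(1 + 6\right)\right) = 0 \left(7 - 7\right) = 0 \cdot 0 = 0$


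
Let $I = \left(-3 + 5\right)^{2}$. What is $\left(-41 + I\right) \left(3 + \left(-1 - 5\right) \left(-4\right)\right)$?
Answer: $-999$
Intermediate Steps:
$I = 4$ ($I = 2^{2} = 4$)
$\left(-41 + I\right) \left(3 + \left(-1 - 5\right) \left(-4\right)\right) = \left(-41 + 4\right) \left(3 + \left(-1 - 5\right) \left(-4\right)\right) = - 37 \left(3 + \left(-1 - 5\right) \left(-4\right)\right) = - 37 \left(3 - -24\right) = - 37 \left(3 + 24\right) = \left(-37\right) 27 = -999$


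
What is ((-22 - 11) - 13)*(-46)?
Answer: 2116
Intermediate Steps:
((-22 - 11) - 13)*(-46) = (-33 - 13)*(-46) = -46*(-46) = 2116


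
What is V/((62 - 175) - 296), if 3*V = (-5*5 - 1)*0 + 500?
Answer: -500/1227 ≈ -0.40750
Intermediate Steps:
V = 500/3 (V = ((-5*5 - 1)*0 + 500)/3 = ((-25 - 1)*0 + 500)/3 = (-26*0 + 500)/3 = (0 + 500)/3 = (⅓)*500 = 500/3 ≈ 166.67)
V/((62 - 175) - 296) = 500/(3*((62 - 175) - 296)) = 500/(3*(-113 - 296)) = (500/3)/(-409) = (500/3)*(-1/409) = -500/1227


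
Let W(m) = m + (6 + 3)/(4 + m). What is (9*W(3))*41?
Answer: 11070/7 ≈ 1581.4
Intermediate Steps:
W(m) = m + 9/(4 + m)
(9*W(3))*41 = (9*((9 + 3**2 + 4*3)/(4 + 3)))*41 = (9*((9 + 9 + 12)/7))*41 = (9*((1/7)*30))*41 = (9*(30/7))*41 = (270/7)*41 = 11070/7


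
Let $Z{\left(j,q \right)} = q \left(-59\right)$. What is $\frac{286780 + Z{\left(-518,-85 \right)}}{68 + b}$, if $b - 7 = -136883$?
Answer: $- \frac{5955}{2792} \approx -2.1329$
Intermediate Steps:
$b = -136876$ ($b = 7 - 136883 = -136876$)
$Z{\left(j,q \right)} = - 59 q$
$\frac{286780 + Z{\left(-518,-85 \right)}}{68 + b} = \frac{286780 - -5015}{68 - 136876} = \frac{286780 + 5015}{-136808} = 291795 \left(- \frac{1}{136808}\right) = - \frac{5955}{2792}$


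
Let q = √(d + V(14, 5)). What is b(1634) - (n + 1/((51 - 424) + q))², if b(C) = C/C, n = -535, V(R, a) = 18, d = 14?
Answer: -5537910428608447/19347975409 - 595338144*√2/19347975409 ≈ -2.8623e+5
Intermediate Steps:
q = 4*√2 (q = √(14 + 18) = √32 = 4*√2 ≈ 5.6569)
b(C) = 1
b(1634) - (n + 1/((51 - 424) + q))² = 1 - (-535 + 1/((51 - 424) + 4*√2))² = 1 - (-535 + 1/(-373 + 4*√2))²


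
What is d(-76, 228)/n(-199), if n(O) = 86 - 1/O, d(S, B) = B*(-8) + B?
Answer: -15124/815 ≈ -18.557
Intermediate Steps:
d(S, B) = -7*B (d(S, B) = -8*B + B = -7*B)
d(-76, 228)/n(-199) = (-7*228)/(86 - 1/(-199)) = -1596/(86 - 1*(-1/199)) = -1596/(86 + 1/199) = -1596/17115/199 = -1596*199/17115 = -15124/815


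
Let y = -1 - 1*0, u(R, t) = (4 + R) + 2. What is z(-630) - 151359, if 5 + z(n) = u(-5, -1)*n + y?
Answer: -151995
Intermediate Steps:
u(R, t) = 6 + R
y = -1 (y = -1 + 0 = -1)
z(n) = -6 + n (z(n) = -5 + ((6 - 5)*n - 1) = -5 + (1*n - 1) = -5 + (n - 1) = -5 + (-1 + n) = -6 + n)
z(-630) - 151359 = (-6 - 630) - 151359 = -636 - 151359 = -151995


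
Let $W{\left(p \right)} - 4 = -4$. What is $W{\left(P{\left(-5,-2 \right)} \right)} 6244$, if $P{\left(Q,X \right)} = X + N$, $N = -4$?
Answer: $0$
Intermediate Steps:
$P{\left(Q,X \right)} = -4 + X$ ($P{\left(Q,X \right)} = X - 4 = -4 + X$)
$W{\left(p \right)} = 0$ ($W{\left(p \right)} = 4 - 4 = 0$)
$W{\left(P{\left(-5,-2 \right)} \right)} 6244 = 0 \cdot 6244 = 0$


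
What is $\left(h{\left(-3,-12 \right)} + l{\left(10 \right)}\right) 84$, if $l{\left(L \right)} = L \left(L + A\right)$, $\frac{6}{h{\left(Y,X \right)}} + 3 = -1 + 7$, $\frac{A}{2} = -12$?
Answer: $-11592$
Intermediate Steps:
$A = -24$ ($A = 2 \left(-12\right) = -24$)
$h{\left(Y,X \right)} = 2$ ($h{\left(Y,X \right)} = \frac{6}{-3 + \left(-1 + 7\right)} = \frac{6}{-3 + 6} = \frac{6}{3} = 6 \cdot \frac{1}{3} = 2$)
$l{\left(L \right)} = L \left(-24 + L\right)$ ($l{\left(L \right)} = L \left(L - 24\right) = L \left(-24 + L\right)$)
$\left(h{\left(-3,-12 \right)} + l{\left(10 \right)}\right) 84 = \left(2 + 10 \left(-24 + 10\right)\right) 84 = \left(2 + 10 \left(-14\right)\right) 84 = \left(2 - 140\right) 84 = \left(-138\right) 84 = -11592$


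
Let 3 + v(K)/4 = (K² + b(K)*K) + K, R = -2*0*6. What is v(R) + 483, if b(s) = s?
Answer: 471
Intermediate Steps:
R = 0 (R = 0*6 = 0)
v(K) = -12 + 4*K + 8*K² (v(K) = -12 + 4*((K² + K*K) + K) = -12 + 4*((K² + K²) + K) = -12 + 4*(2*K² + K) = -12 + 4*(K + 2*K²) = -12 + (4*K + 8*K²) = -12 + 4*K + 8*K²)
v(R) + 483 = (-12 + 4*0 + 8*0²) + 483 = (-12 + 0 + 8*0) + 483 = (-12 + 0 + 0) + 483 = -12 + 483 = 471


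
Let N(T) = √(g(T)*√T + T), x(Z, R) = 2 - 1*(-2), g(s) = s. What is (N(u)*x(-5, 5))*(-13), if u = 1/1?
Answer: -52*√2 ≈ -73.539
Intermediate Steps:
u = 1
x(Z, R) = 4 (x(Z, R) = 2 + 2 = 4)
N(T) = √(T + T^(3/2)) (N(T) = √(T*√T + T) = √(T^(3/2) + T) = √(T + T^(3/2)))
(N(u)*x(-5, 5))*(-13) = (√(1 + 1^(3/2))*4)*(-13) = (√(1 + 1)*4)*(-13) = (√2*4)*(-13) = (4*√2)*(-13) = -52*√2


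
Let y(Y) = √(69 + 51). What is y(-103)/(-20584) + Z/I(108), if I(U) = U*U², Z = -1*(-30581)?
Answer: 30581/1259712 - √30/10292 ≈ 0.023744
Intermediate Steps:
y(Y) = 2*√30 (y(Y) = √120 = 2*√30)
Z = 30581
I(U) = U³
y(-103)/(-20584) + Z/I(108) = (2*√30)/(-20584) + 30581/(108³) = (2*√30)*(-1/20584) + 30581/1259712 = -√30/10292 + 30581*(1/1259712) = -√30/10292 + 30581/1259712 = 30581/1259712 - √30/10292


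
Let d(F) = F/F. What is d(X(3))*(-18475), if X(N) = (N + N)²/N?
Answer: -18475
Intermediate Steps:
X(N) = 4*N (X(N) = (2*N)²/N = (4*N²)/N = 4*N)
d(F) = 1
d(X(3))*(-18475) = 1*(-18475) = -18475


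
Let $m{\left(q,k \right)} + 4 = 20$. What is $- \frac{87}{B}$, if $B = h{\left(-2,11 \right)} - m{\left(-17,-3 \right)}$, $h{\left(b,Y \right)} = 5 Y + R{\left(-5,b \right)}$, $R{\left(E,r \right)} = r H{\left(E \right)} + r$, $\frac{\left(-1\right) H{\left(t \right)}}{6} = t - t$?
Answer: $- \frac{87}{37} \approx -2.3514$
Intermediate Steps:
$H{\left(t \right)} = 0$ ($H{\left(t \right)} = - 6 \left(t - t\right) = \left(-6\right) 0 = 0$)
$m{\left(q,k \right)} = 16$ ($m{\left(q,k \right)} = -4 + 20 = 16$)
$R{\left(E,r \right)} = r$ ($R{\left(E,r \right)} = r 0 + r = 0 + r = r$)
$h{\left(b,Y \right)} = b + 5 Y$ ($h{\left(b,Y \right)} = 5 Y + b = b + 5 Y$)
$B = 37$ ($B = \left(-2 + 5 \cdot 11\right) - 16 = \left(-2 + 55\right) - 16 = 53 - 16 = 37$)
$- \frac{87}{B} = - \frac{87}{37}$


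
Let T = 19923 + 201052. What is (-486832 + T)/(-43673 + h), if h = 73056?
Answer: -265857/29383 ≈ -9.0480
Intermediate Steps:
T = 220975
(-486832 + T)/(-43673 + h) = (-486832 + 220975)/(-43673 + 73056) = -265857/29383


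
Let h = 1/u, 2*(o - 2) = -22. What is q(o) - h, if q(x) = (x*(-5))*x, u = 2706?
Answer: -1095931/2706 ≈ -405.00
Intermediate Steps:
o = -9 (o = 2 + (½)*(-22) = 2 - 11 = -9)
h = 1/2706 ≈ 0.00036955
q(x) = -5*x² (q(x) = (-5*x)*x = -5*x²)
q(o) - h = -5*(-9)² - 1*1/2706 = -5*81 - 1/2706 = -405 - 1/2706 = -1095931/2706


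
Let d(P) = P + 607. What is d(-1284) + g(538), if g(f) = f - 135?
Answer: -274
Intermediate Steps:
d(P) = 607 + P
g(f) = -135 + f
d(-1284) + g(538) = (607 - 1284) + (-135 + 538) = -677 + 403 = -274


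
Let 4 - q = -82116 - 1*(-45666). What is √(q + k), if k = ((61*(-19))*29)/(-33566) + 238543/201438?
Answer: √32061476158750379081/29655561 ≈ 190.94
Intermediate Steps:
k = 3694366739/1690366977 (k = -1159*29*(-1/33566) + 238543*(1/201438) = -33611*(-1/33566) + 238543/201438 = 33611/33566 + 238543/201438 = 3694366739/1690366977 ≈ 2.1855)
q = 36454 (q = 4 - (-82116 - 1*(-45666)) = 4 - (-82116 + 45666) = 4 - 1*(-36450) = 4 + 36450 = 36454)
√(q + k) = √(36454 + 3694366739/1690366977) = √(61624332146297/1690366977) = √32061476158750379081/29655561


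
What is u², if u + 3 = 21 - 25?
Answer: 49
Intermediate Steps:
u = -7 (u = -3 + (21 - 25) = -3 - 4 = -7)
u² = (-7)² = 49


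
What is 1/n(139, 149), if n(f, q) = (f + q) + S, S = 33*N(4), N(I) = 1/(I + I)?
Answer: 8/2337 ≈ 0.0034232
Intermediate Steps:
N(I) = 1/(2*I)
S = 33/8 (S = 33*((½)/4) = 33*((½)*(¼)) = 33*(⅛) = 33/8 ≈ 4.1250)
n(f, q) = 33/8 + f + q (n(f, q) = (f + q) + 33/8 = 33/8 + f + q)
1/n(139, 149) = 1/(33/8 + 139 + 149) = 1/(2337/8) = 8/2337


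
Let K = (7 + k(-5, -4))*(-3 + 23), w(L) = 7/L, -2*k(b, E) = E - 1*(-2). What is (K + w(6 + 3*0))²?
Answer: 935089/36 ≈ 25975.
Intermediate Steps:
k(b, E) = -1 - E/2 (k(b, E) = -(E - 1*(-2))/2 = -(E + 2)/2 = -(2 + E)/2 = -1 - E/2)
K = 160 (K = (7 + (-1 - ½*(-4)))*(-3 + 23) = (7 + (-1 + 2))*20 = (7 + 1)*20 = 8*20 = 160)
(K + w(6 + 3*0))² = (160 + 7/(6 + 3*0))² = (160 + 7/(6 + 0))² = (160 + 7/6)² = (967/6)² = 935089/36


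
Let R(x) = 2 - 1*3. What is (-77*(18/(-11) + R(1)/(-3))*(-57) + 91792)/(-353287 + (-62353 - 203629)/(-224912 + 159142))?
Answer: -2830510605/11617710004 ≈ -0.24364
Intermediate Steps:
R(x) = -1 (R(x) = 2 - 3 = -1)
(-77*(18/(-11) + R(1)/(-3))*(-57) + 91792)/(-353287 + (-62353 - 203629)/(-224912 + 159142)) = (-77*(18/(-11) - 1/(-3))*(-57) + 91792)/(-353287 + (-62353 - 203629)/(-224912 + 159142)) = (-77*(18*(-1/11) - 1*(-1/3))*(-57) + 91792)/(-353287 - 265982/(-65770)) = (-77*(-18/11 + 1/3)*(-57) + 91792)/(-353287 - 265982*(-1/65770)) = (-77*(-43/33)*(-57) + 91792)/(-353287 + 132991/32885) = ((301/3)*(-57) + 91792)/(-11617710004/32885) = (-5719 + 91792)*(-32885/11617710004) = 86073*(-32885/11617710004) = -2830510605/11617710004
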